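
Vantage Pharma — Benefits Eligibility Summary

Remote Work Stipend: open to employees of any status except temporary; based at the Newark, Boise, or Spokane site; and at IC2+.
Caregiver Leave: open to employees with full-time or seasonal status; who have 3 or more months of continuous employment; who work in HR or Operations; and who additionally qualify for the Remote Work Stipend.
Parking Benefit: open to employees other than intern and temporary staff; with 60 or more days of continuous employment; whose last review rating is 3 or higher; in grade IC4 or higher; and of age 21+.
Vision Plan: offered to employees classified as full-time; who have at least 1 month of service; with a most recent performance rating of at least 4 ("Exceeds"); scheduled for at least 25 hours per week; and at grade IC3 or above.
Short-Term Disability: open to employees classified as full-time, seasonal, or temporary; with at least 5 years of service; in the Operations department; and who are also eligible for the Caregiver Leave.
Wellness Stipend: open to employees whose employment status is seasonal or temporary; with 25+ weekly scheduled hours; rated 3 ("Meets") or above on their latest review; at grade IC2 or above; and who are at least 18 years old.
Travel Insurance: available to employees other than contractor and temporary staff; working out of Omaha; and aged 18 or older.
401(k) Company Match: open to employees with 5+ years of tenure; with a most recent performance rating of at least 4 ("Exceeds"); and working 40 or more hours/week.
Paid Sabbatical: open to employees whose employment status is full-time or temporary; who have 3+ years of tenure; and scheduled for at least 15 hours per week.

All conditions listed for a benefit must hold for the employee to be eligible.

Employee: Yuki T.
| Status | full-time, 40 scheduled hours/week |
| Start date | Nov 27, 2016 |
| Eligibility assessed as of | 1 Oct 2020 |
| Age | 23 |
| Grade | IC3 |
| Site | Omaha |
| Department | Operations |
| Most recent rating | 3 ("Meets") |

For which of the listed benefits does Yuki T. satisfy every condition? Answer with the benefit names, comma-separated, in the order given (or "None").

Travel Insurance, Paid Sabbatical

Service from Nov 27, 2016 to 1 Oct 2020: 1404 days.
Remote Work Stipend — status full-time ✓ (not excluded); site Omaha ✗ (not Newark, Boise, or Spokane) → not eligible.
Caregiver Leave — status full-time ✓; service 1404 days ≥ 3 months (≈90 days) ✓; dept Operations ✓; not eligible for Remote Work Stipend ✗ → not eligible.
Parking Benefit — status full-time ✓ (not excluded); service 1404 days ≥ 60 days ✓; rating 3 ≥ 3 ✓; grade IC3 < IC4 ✗ → not eligible.
Vision Plan — status full-time ✓; service 1404 days ≥ 1 month (≈30 days) ✓; rating 3 < 4 ✗ → not eligible.
Short-Term Disability — status full-time ✓; service 1404 days < 5 years (≈1825 days) ✗ → not eligible.
Wellness Stipend — status full-time ✗ (requires seasonal or temporary) → not eligible.
Travel Insurance — status full-time ✓ (not excluded); site Omaha ✓; age 23 ≥ 18 ✓ → eligible.
401(k) Company Match — service 1404 days < 5 years (≈1825 days) ✗ → not eligible.
Paid Sabbatical — status full-time ✓; service 1404 days ≥ 3 years (≈1095 days) ✓; 40 hrs/wk ≥ 15 ✓ → eligible.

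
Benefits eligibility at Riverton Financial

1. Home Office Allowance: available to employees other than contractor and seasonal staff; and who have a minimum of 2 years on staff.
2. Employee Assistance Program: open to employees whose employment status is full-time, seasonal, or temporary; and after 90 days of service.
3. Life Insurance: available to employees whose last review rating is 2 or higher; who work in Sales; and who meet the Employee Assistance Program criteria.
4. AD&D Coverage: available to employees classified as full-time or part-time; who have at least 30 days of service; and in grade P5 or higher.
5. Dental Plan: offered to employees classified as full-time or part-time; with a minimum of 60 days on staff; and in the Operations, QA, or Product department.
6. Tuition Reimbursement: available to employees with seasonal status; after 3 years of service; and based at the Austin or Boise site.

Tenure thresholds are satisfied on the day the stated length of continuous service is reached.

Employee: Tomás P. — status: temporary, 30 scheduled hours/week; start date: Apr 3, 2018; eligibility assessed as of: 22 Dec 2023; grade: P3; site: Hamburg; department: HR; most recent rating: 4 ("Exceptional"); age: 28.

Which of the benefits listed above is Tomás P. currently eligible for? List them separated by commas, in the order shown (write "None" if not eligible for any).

Home Office Allowance, Employee Assistance Program

Service from Apr 3, 2018 to 22 Dec 2023: 2089 days.
Home Office Allowance — status temporary ✓ (not excluded); service 2089 days ≥ 2 years (≈730 days) ✓ → eligible.
Employee Assistance Program — status temporary ✓; service 2089 days ≥ 90 days ✓ → eligible.
Life Insurance — rating 4 ≥ 2 ✓; dept HR ✗ → not eligible.
AD&D Coverage — status temporary ✗ (requires full-time or part-time) → not eligible.
Dental Plan — status temporary ✗ (requires full-time or part-time) → not eligible.
Tuition Reimbursement — status temporary ✗ (requires seasonal) → not eligible.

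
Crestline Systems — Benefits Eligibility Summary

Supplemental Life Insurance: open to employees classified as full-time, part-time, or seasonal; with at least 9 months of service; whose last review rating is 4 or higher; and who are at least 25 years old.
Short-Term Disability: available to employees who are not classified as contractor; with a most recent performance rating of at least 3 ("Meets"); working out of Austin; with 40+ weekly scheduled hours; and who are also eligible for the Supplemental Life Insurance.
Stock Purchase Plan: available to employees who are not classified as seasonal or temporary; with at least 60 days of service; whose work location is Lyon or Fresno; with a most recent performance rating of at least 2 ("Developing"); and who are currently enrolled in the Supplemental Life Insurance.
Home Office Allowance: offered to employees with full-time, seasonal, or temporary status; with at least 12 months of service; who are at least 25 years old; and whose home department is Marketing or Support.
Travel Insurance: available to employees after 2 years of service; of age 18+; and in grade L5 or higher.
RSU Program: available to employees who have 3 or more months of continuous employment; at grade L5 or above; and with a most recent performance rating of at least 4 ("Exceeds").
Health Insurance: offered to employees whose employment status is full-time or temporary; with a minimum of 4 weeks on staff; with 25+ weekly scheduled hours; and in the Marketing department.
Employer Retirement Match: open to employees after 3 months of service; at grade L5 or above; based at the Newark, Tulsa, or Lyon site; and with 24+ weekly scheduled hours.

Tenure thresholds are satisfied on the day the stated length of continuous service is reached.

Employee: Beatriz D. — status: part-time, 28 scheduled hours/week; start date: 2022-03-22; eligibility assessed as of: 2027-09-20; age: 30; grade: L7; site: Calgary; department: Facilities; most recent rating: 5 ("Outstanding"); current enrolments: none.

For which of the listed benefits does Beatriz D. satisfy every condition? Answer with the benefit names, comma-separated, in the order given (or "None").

Supplemental Life Insurance, Travel Insurance, RSU Program

Service from 2022-03-22 to 2027-09-20: 2008 days.
Supplemental Life Insurance — status part-time ✓; service 2008 days ≥ 9 months (≈270 days) ✓; rating 5 ≥ 4 ✓; age 30 ≥ 25 ✓ → eligible.
Short-Term Disability — status part-time ✓ (not excluded); rating 5 ≥ 3 ✓; site Calgary ✗ (not Austin) → not eligible.
Stock Purchase Plan — status part-time ✓ (not excluded); service 2008 days ≥ 60 days ✓; site Calgary ✗ (not Lyon or Fresno) → not eligible.
Home Office Allowance — status part-time ✗ (requires full-time, seasonal, or temporary) → not eligible.
Travel Insurance — service 2008 days ≥ 2 years (≈730 days) ✓; age 30 ≥ 18 ✓; grade L7 ≥ L5 ✓ → eligible.
RSU Program — service 2008 days ≥ 3 months (≈90 days) ✓; grade L7 ≥ L5 ✓; rating 5 ≥ 4 ✓ → eligible.
Health Insurance — status part-time ✗ (requires full-time or temporary) → not eligible.
Employer Retirement Match — service 2008 days ≥ 3 months (≈90 days) ✓; grade L7 ≥ L5 ✓; site Calgary ✗ (not Newark, Tulsa, or Lyon) → not eligible.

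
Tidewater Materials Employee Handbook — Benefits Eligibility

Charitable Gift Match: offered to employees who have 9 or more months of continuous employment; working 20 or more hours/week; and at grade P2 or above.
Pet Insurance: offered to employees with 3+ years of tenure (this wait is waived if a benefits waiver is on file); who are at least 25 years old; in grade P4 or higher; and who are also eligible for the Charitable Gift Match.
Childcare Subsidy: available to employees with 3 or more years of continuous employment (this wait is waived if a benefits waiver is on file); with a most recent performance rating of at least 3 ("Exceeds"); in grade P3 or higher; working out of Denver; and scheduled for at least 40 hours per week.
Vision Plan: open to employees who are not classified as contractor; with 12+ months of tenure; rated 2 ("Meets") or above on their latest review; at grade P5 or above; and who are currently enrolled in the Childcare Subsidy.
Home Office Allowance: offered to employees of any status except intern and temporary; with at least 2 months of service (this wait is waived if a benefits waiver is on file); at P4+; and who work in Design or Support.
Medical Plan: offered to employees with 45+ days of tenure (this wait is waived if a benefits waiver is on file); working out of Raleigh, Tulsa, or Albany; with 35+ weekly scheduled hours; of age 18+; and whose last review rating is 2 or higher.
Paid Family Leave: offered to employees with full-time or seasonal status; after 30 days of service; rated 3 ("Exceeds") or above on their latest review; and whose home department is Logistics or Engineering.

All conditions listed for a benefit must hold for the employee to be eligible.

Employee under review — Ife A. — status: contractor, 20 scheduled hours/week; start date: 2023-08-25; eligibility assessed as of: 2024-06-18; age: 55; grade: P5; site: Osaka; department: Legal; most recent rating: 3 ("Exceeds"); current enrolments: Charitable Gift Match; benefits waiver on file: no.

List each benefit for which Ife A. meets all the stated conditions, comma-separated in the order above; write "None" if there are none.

Charitable Gift Match

Service from 2023-08-25 to 2024-06-18: 298 days.
Charitable Gift Match — service 298 days ≥ 9 months (≈270 days) ✓; 20 hrs/wk ≥ 20 ✓; grade P5 ≥ P2 ✓ → eligible.
Pet Insurance — no waiver, service 298 days < 3 years (≈1095 days) ✗ → not eligible.
Childcare Subsidy — no waiver, service 298 days < 3 years (≈1095 days) ✗ → not eligible.
Vision Plan — status contractor ✗ (excluded) → not eligible.
Home Office Allowance — status contractor ✓ (not excluded); no waiver, service 298 days ≥ 2 months (≈60 days) ✓; grade P5 ≥ P4 ✓; dept Legal ✗ → not eligible.
Medical Plan — no waiver, service 298 days ≥ 45 days ✓; site Osaka ✗ (not Raleigh, Tulsa, or Albany) → not eligible.
Paid Family Leave — status contractor ✗ (requires full-time or seasonal) → not eligible.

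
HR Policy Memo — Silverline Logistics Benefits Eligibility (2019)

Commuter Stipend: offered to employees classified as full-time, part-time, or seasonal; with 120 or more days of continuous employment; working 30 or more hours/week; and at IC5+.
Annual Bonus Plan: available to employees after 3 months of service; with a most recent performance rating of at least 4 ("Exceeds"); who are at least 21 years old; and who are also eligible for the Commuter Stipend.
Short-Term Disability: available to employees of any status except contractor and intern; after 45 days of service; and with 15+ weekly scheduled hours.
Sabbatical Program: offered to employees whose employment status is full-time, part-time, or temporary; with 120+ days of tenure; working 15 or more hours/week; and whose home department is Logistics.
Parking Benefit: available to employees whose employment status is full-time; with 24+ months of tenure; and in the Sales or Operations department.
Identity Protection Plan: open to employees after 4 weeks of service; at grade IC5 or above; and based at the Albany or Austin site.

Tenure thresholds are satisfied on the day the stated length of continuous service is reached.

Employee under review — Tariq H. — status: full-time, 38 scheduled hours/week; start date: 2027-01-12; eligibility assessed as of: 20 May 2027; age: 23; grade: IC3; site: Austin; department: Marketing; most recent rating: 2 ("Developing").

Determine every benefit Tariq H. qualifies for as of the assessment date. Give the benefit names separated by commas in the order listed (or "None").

Short-Term Disability

Service from 2027-01-12 to 20 May 2027: 128 days.
Commuter Stipend — status full-time ✓; service 128 days ≥ 120 days ✓; 38 hrs/wk ≥ 30 ✓; grade IC3 < IC5 ✗ → not eligible.
Annual Bonus Plan — service 128 days ≥ 3 months (≈90 days) ✓; rating 2 < 4 ✗ → not eligible.
Short-Term Disability — status full-time ✓ (not excluded); service 128 days ≥ 45 days ✓; 38 hrs/wk ≥ 15 ✓ → eligible.
Sabbatical Program — status full-time ✓; service 128 days ≥ 120 days ✓; 38 hrs/wk ≥ 15 ✓; dept Marketing ✗ → not eligible.
Parking Benefit — status full-time ✓; service 128 days < 24 months (≈720 days) ✗ → not eligible.
Identity Protection Plan — service 128 days ≥ 4 weeks (≈28 days) ✓; grade IC3 < IC5 ✗ → not eligible.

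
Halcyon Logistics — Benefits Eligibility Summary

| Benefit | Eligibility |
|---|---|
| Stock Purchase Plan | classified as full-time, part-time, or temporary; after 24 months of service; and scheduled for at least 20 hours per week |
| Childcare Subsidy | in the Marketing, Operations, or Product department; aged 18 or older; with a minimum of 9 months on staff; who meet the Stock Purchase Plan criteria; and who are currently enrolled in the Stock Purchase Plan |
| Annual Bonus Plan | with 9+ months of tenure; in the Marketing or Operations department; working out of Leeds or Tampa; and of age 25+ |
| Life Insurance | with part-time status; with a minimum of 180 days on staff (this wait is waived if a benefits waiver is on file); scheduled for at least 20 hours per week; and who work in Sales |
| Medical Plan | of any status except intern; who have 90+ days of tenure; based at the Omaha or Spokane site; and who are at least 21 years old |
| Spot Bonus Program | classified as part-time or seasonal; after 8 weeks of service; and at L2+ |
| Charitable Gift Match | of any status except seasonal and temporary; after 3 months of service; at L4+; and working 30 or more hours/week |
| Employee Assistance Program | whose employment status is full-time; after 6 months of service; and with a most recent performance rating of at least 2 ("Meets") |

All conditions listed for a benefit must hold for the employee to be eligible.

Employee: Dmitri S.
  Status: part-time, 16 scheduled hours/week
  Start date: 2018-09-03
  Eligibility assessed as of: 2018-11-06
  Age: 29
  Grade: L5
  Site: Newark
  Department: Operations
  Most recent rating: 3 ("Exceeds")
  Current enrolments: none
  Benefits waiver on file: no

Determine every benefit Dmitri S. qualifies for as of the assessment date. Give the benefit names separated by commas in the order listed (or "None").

Service from 2018-09-03 to 2018-11-06: 64 days.
Stock Purchase Plan — status part-time ✓; service 64 days < 24 months (≈720 days) ✗ → not eligible.
Childcare Subsidy — dept Operations ✓; age 29 ≥ 18 ✓; service 64 days < 9 months (≈270 days) ✗ → not eligible.
Annual Bonus Plan — service 64 days < 9 months (≈270 days) ✗ → not eligible.
Life Insurance — status part-time ✓; no waiver, service 64 days < 180 days ✗ → not eligible.
Medical Plan — status part-time ✓ (not excluded); service 64 days < 90 days ✗ → not eligible.
Spot Bonus Program — status part-time ✓; service 64 days ≥ 8 weeks (≈56 days) ✓; grade L5 ≥ L2 ✓ → eligible.
Charitable Gift Match — status part-time ✓ (not excluded); service 64 days < 3 months (≈90 days) ✗ → not eligible.
Employee Assistance Program — status part-time ✗ (requires full-time) → not eligible.

Spot Bonus Program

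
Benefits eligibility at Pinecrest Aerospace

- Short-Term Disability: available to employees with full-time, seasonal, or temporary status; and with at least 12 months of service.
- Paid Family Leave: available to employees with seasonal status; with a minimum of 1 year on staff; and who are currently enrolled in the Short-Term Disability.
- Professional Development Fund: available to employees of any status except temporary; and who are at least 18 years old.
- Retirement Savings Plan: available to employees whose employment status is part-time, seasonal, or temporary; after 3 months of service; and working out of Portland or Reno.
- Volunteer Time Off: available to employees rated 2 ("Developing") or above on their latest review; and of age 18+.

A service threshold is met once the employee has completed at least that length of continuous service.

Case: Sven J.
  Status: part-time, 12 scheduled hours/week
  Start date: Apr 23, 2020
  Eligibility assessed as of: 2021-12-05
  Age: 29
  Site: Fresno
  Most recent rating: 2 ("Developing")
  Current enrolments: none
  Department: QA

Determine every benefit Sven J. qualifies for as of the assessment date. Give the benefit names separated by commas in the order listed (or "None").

Service from Apr 23, 2020 to 2021-12-05: 591 days.
Short-Term Disability — status part-time ✗ (requires full-time, seasonal, or temporary) → not eligible.
Paid Family Leave — status part-time ✗ (requires seasonal) → not eligible.
Professional Development Fund — status part-time ✓ (not excluded); age 29 ≥ 18 ✓ → eligible.
Retirement Savings Plan — status part-time ✓; service 591 days ≥ 3 months (≈90 days) ✓; site Fresno ✗ (not Portland or Reno) → not eligible.
Volunteer Time Off — rating 2 ≥ 2 ✓; age 29 ≥ 18 ✓ → eligible.

Professional Development Fund, Volunteer Time Off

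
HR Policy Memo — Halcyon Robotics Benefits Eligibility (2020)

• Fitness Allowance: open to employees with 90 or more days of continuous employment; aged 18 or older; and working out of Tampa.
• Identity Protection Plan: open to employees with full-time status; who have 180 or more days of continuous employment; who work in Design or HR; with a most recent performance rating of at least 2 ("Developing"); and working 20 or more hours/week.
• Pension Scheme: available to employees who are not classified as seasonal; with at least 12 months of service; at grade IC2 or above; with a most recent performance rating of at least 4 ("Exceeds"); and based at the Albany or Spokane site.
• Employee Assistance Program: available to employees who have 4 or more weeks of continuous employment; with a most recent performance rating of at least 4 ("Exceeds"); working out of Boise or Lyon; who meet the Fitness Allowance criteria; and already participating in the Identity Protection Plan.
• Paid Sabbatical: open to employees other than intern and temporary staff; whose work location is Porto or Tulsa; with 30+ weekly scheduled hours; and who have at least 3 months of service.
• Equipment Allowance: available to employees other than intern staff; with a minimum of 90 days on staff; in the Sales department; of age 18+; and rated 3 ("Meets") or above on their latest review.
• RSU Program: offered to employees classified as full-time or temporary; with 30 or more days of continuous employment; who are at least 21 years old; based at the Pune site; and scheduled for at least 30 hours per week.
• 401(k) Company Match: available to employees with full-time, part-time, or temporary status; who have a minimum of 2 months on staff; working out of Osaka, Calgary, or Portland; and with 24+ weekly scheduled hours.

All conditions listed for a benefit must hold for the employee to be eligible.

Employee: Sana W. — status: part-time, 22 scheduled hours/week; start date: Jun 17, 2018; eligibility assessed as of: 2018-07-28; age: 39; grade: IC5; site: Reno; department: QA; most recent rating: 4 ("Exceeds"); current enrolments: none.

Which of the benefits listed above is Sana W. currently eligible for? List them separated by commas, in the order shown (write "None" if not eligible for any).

None

Service from Jun 17, 2018 to 2018-07-28: 41 days.
Fitness Allowance — service 41 days < 90 days ✗ → not eligible.
Identity Protection Plan — status part-time ✗ (requires full-time) → not eligible.
Pension Scheme — status part-time ✓ (not excluded); service 41 days < 12 months (≈360 days) ✗ → not eligible.
Employee Assistance Program — service 41 days ≥ 4 weeks (≈28 days) ✓; rating 4 ≥ 4 ✓; site Reno ✗ (not Boise or Lyon) → not eligible.
Paid Sabbatical — status part-time ✓ (not excluded); site Reno ✗ (not Porto or Tulsa) → not eligible.
Equipment Allowance — status part-time ✓ (not excluded); service 41 days < 90 days ✗ → not eligible.
RSU Program — status part-time ✗ (requires full-time or temporary) → not eligible.
401(k) Company Match — status part-time ✓; service 41 days < 2 months (≈60 days) ✗ → not eligible.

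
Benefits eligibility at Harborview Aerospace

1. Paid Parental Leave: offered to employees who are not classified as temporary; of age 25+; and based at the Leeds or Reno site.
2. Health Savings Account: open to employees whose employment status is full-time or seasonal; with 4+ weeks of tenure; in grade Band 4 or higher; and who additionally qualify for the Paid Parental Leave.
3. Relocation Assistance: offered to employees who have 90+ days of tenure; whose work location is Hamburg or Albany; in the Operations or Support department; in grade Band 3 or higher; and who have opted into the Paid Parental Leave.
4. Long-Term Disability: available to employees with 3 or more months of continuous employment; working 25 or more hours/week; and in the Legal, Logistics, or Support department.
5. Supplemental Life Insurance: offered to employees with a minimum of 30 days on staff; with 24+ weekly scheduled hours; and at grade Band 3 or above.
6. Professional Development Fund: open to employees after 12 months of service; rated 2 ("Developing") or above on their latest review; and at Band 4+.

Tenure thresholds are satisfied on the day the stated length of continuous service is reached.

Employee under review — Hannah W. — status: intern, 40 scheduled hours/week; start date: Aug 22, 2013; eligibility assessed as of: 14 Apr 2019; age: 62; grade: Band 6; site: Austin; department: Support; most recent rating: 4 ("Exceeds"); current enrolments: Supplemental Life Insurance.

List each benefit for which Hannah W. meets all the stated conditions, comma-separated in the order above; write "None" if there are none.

Long-Term Disability, Supplemental Life Insurance, Professional Development Fund

Service from Aug 22, 2013 to 14 Apr 2019: 2061 days.
Paid Parental Leave — status intern ✓ (not excluded); age 62 ≥ 25 ✓; site Austin ✗ (not Leeds or Reno) → not eligible.
Health Savings Account — status intern ✗ (requires full-time or seasonal) → not eligible.
Relocation Assistance — service 2061 days ≥ 90 days ✓; site Austin ✗ (not Hamburg or Albany) → not eligible.
Long-Term Disability — service 2061 days ≥ 3 months (≈90 days) ✓; 40 hrs/wk ≥ 25 ✓; dept Support ✓ → eligible.
Supplemental Life Insurance — service 2061 days ≥ 30 days ✓; 40 hrs/wk ≥ 24 ✓; grade Band 6 ≥ Band 3 ✓ → eligible.
Professional Development Fund — service 2061 days ≥ 12 months (≈360 days) ✓; rating 4 ≥ 2 ✓; grade Band 6 ≥ Band 4 ✓ → eligible.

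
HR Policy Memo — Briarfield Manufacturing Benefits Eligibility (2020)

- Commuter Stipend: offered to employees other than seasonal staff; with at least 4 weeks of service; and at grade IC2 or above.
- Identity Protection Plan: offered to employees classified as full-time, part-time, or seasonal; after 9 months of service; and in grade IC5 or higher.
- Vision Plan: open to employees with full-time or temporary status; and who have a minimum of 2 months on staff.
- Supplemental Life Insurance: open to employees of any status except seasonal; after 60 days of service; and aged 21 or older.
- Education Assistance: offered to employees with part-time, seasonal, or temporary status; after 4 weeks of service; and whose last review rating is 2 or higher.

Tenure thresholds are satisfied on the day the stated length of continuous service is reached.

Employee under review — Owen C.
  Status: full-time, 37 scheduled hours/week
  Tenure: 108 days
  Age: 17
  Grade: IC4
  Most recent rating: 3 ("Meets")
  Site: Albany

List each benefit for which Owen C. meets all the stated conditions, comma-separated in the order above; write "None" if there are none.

Commuter Stipend — status full-time ✓ (not excluded); service 108 days ≥ 4 weeks (≈28 days) ✓; grade IC4 ≥ IC2 ✓ → eligible.
Identity Protection Plan — status full-time ✓; service 108 days < 9 months (≈270 days) ✗ → not eligible.
Vision Plan — status full-time ✓; service 108 days ≥ 2 months (≈60 days) ✓ → eligible.
Supplemental Life Insurance — status full-time ✓ (not excluded); service 108 days ≥ 60 days ✓; age 17 < 21 ✗ → not eligible.
Education Assistance — status full-time ✗ (requires part-time, seasonal, or temporary) → not eligible.

Commuter Stipend, Vision Plan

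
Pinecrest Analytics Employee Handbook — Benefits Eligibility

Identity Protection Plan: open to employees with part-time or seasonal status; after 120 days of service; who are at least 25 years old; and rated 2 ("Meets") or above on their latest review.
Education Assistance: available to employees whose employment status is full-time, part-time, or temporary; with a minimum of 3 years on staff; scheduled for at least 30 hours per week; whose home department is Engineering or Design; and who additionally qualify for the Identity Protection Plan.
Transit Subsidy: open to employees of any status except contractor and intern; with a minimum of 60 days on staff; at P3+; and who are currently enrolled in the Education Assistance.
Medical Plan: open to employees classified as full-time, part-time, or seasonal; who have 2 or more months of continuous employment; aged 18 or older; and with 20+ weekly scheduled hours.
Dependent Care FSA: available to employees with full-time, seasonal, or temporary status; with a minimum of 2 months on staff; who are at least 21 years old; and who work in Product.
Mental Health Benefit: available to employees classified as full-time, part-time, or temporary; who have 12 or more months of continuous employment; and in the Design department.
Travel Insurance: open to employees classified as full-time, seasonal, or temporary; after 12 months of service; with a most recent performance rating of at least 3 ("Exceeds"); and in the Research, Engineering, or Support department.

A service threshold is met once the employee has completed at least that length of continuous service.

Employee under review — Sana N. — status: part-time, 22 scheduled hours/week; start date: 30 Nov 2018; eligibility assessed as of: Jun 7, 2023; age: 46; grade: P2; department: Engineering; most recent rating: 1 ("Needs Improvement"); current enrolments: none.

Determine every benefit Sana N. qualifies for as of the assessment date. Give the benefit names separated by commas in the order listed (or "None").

Medical Plan

Service from 30 Nov 2018 to Jun 7, 2023: 1650 days.
Identity Protection Plan — status part-time ✓; service 1650 days ≥ 120 days ✓; age 46 ≥ 25 ✓; rating 1 < 2 ✗ → not eligible.
Education Assistance — status part-time ✓; service 1650 days ≥ 3 years (≈1095 days) ✓; 22 hrs/wk < 30 ✗ → not eligible.
Transit Subsidy — status part-time ✓ (not excluded); service 1650 days ≥ 60 days ✓; grade P2 < P3 ✗ → not eligible.
Medical Plan — status part-time ✓; service 1650 days ≥ 2 months (≈60 days) ✓; age 46 ≥ 18 ✓; 22 hrs/wk ≥ 20 ✓ → eligible.
Dependent Care FSA — status part-time ✗ (requires full-time, seasonal, or temporary) → not eligible.
Mental Health Benefit — status part-time ✓; service 1650 days ≥ 12 months (≈360 days) ✓; dept Engineering ✗ → not eligible.
Travel Insurance — status part-time ✗ (requires full-time, seasonal, or temporary) → not eligible.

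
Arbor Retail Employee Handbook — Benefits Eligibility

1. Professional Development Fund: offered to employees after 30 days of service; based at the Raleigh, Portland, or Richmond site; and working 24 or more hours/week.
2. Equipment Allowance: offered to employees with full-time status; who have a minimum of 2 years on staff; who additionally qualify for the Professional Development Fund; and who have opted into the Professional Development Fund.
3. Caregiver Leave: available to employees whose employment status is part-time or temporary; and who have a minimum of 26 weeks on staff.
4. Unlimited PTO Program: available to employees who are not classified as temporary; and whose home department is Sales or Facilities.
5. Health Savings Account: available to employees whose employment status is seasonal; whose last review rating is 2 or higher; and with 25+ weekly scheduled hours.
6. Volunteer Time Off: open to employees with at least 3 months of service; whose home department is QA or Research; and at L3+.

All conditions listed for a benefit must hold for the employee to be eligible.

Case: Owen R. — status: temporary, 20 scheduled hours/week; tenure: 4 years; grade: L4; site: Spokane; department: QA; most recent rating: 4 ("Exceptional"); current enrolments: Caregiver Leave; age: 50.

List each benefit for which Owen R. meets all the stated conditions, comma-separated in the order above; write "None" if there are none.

Professional Development Fund — service 4 years ≥ 30 days ✓; site Spokane ✗ (not Raleigh, Portland, or Richmond) → not eligible.
Equipment Allowance — status temporary ✗ (requires full-time) → not eligible.
Caregiver Leave — status temporary ✓; service 4 years ≥ 26 weeks (≈182 days) ✓ → eligible.
Unlimited PTO Program — status temporary ✗ (excluded) → not eligible.
Health Savings Account — status temporary ✗ (requires seasonal) → not eligible.
Volunteer Time Off — service 4 years ≥ 3 months (≈90 days) ✓; dept QA ✓; grade L4 ≥ L3 ✓ → eligible.

Caregiver Leave, Volunteer Time Off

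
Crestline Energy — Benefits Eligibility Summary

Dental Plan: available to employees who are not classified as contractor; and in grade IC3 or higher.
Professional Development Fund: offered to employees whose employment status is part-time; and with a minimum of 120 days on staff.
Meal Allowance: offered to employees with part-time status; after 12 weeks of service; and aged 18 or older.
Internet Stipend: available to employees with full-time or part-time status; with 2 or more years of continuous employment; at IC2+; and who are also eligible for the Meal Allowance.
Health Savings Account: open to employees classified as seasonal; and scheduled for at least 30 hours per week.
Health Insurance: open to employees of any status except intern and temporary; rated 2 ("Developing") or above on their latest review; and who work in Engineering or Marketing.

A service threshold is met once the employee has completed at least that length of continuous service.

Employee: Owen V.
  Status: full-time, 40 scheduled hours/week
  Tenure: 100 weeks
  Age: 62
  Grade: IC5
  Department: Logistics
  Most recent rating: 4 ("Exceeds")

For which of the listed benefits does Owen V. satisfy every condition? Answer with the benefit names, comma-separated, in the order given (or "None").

Dental Plan

Dental Plan — status full-time ✓ (not excluded); grade IC5 ≥ IC3 ✓ → eligible.
Professional Development Fund — status full-time ✗ (requires part-time) → not eligible.
Meal Allowance — status full-time ✗ (requires part-time) → not eligible.
Internet Stipend — status full-time ✓; service 100 weeks < 2 years (≈730 days) ✗ → not eligible.
Health Savings Account — status full-time ✗ (requires seasonal) → not eligible.
Health Insurance — status full-time ✓ (not excluded); rating 4 ≥ 2 ✓; dept Logistics ✗ → not eligible.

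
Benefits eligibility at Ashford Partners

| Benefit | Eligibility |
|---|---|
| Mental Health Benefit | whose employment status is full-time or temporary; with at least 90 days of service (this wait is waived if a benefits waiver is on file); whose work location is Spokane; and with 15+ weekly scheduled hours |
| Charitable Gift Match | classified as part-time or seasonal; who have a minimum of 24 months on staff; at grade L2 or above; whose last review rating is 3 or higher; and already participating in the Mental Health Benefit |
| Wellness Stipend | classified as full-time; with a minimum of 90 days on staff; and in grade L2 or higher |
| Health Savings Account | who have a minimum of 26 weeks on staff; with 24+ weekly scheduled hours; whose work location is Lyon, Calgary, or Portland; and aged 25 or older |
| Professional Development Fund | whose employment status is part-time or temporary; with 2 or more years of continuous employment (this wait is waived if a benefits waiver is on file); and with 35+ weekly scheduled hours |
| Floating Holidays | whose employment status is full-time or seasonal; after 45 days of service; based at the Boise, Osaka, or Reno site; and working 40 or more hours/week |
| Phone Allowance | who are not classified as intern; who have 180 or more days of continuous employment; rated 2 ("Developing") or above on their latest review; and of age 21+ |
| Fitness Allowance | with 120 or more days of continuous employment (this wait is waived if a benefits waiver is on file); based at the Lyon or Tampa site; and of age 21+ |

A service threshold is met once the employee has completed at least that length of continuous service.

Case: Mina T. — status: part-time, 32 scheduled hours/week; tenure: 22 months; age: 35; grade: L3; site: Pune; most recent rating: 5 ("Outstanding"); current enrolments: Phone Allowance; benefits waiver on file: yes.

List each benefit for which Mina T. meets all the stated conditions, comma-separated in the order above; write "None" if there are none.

Phone Allowance

Mental Health Benefit — status part-time ✗ (requires full-time or temporary) → not eligible.
Charitable Gift Match — status part-time ✓; service 22 months < 24 months ✗ → not eligible.
Wellness Stipend — status part-time ✗ (requires full-time) → not eligible.
Health Savings Account — service 22 months ≥ 26 weeks (≈182 days) ✓; 32 hrs/wk ≥ 24 ✓; site Pune ✗ (not Lyon, Calgary, or Portland) → not eligible.
Professional Development Fund — status part-time ✓; benefits waiver on file ✓; 32 hrs/wk < 35 ✗ → not eligible.
Floating Holidays — status part-time ✗ (requires full-time or seasonal) → not eligible.
Phone Allowance — status part-time ✓ (not excluded); service 22 months ≥ 180 days ✓; rating 5 ≥ 2 ✓; age 35 ≥ 21 ✓ → eligible.
Fitness Allowance — benefits waiver on file ✓; site Pune ✗ (not Lyon or Tampa) → not eligible.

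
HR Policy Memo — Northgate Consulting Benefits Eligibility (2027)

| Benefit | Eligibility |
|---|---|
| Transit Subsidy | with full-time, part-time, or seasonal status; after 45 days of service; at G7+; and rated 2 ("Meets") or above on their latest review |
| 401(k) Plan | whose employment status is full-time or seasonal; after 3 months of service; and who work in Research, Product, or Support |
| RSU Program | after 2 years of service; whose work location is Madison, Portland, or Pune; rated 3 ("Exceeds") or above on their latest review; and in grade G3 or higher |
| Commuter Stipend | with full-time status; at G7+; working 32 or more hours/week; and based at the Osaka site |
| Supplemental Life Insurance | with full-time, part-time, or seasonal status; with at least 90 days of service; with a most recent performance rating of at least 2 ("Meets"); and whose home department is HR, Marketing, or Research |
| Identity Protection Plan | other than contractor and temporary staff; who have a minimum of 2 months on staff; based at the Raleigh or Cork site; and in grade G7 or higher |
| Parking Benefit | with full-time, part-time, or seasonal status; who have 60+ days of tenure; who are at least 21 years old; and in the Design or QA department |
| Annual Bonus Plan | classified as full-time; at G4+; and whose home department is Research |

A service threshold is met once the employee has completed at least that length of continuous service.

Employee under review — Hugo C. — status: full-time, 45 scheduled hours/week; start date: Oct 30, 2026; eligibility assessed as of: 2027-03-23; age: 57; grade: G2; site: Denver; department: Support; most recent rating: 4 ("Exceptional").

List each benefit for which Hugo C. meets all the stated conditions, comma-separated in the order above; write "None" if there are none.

Service from Oct 30, 2026 to 2027-03-23: 144 days.
Transit Subsidy — status full-time ✓; service 144 days ≥ 45 days ✓; grade G2 < G7 ✗ → not eligible.
401(k) Plan — status full-time ✓; service 144 days ≥ 3 months (≈90 days) ✓; dept Support ✓ → eligible.
RSU Program — service 144 days < 2 years (≈730 days) ✗ → not eligible.
Commuter Stipend — status full-time ✓; grade G2 < G7 ✗ → not eligible.
Supplemental Life Insurance — status full-time ✓; service 144 days ≥ 90 days ✓; rating 4 ≥ 2 ✓; dept Support ✗ → not eligible.
Identity Protection Plan — status full-time ✓ (not excluded); service 144 days ≥ 2 months (≈60 days) ✓; site Denver ✗ (not Raleigh or Cork) → not eligible.
Parking Benefit — status full-time ✓; service 144 days ≥ 60 days ✓; age 57 ≥ 21 ✓; dept Support ✗ → not eligible.
Annual Bonus Plan — status full-time ✓; grade G2 < G4 ✗ → not eligible.

401(k) Plan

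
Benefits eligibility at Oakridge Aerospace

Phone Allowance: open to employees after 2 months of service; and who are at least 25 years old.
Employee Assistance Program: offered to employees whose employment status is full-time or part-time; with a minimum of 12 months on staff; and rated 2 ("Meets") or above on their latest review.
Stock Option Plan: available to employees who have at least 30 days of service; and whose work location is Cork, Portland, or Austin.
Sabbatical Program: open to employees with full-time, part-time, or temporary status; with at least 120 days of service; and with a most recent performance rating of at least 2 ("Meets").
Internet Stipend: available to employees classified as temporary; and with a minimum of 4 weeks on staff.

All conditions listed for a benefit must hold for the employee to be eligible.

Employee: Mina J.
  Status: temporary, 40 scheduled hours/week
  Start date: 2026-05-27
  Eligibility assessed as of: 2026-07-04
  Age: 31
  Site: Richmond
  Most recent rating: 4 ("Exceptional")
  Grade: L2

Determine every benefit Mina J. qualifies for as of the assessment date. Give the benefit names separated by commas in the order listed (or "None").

Service from 2026-05-27 to 2026-07-04: 38 days.
Phone Allowance — service 38 days < 2 months (≈60 days) ✗ → not eligible.
Employee Assistance Program — status temporary ✗ (requires full-time or part-time) → not eligible.
Stock Option Plan — service 38 days ≥ 30 days ✓; site Richmond ✗ (not Cork, Portland, or Austin) → not eligible.
Sabbatical Program — status temporary ✓; service 38 days < 120 days ✗ → not eligible.
Internet Stipend — status temporary ✓; service 38 days ≥ 4 weeks (≈28 days) ✓ → eligible.

Internet Stipend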